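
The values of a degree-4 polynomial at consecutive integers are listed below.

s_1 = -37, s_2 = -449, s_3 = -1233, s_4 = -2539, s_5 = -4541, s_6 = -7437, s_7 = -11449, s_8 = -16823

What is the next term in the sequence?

-23829

-412, -784, -1306, -2002, -2896, -4012, -5374
-372, -522, -696, -894, -1116, -1362
-150, -174, -198, -222, -246
-24, -24, -24, -24
The fourth differences are constant (-24).
-246 − 24 = -270;  -1362 − 270 = -1632;  -5374 − 1632 = -7006;  -16823 − 7006 = -23829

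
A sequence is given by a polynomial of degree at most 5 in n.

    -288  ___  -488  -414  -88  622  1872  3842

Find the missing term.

Using the last 6 terms:
D1: 74, 326, 710, 1250, 1970
D2: 252, 384, 540, 720
D3: 132, 156, 180
D4: 24, 24
Constant fourth difference = 24.
Extend backward: 132 − 24 = 108;  252 − 108 = 144;  74 − 144 = -70;  -488 + 70 = -418

-418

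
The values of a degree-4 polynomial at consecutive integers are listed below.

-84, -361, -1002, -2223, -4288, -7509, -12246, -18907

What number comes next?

D1: -277 , -641 , -1221 , -2065 , -3221 , -4737 , -6661
D2: -364 , -580 , -844 , -1156 , -1516 , -1924
D3: -216 , -264 , -312 , -360 , -408
D4: -48 , -48 , -48 , -48
The fourth differences are constant (-48).
-408 − 48 = -456;  -1924 − 456 = -2380;  -6661 − 2380 = -9041;  -18907 − 9041 = -27948

-27948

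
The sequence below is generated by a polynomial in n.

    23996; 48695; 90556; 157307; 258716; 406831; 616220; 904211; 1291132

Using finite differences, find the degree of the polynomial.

Δ: 24699, 41861, 66751, 101409, 148115, 209389, 287991, 386921
Δ²: 17162, 24890, 34658, 46706, 61274, 78602, 98930
Δ³: 7728, 9768, 12048, 14568, 17328, 20328
Δ⁴: 2040, 2280, 2520, 2760, 3000
Δ⁵: 240, 240, 240, 240
The fifth differences are constant, so the polynomial has degree 5.

5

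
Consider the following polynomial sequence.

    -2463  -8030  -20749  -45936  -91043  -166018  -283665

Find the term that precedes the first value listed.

Δ: -5567  -12719  -25187  -45107  -74975  -117647
Δ²: -7152  -12468  -19920  -29868  -42672
Δ³: -5316  -7452  -9948  -12804
Δ⁴: -2136  -2496  -2856
Δ⁵: -360  -360
The fifth differences are constant at -360.
Work back: -2136 + 360 = -1776;  -5316 + 1776 = -3540;  -7152 + 3540 = -3612;  -5567 + 3612 = -1955;  -2463 + 1955 = -508

-508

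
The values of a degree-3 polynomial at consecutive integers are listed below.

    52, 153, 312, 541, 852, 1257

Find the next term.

1768

D1: 101, 159, 229, 311, 405
D2: 58, 70, 82, 94
D3: 12, 12, 12
Constant third difference = 12, so extend:
94 + 12 = 106;  405 + 106 = 511;  1257 + 511 = 1768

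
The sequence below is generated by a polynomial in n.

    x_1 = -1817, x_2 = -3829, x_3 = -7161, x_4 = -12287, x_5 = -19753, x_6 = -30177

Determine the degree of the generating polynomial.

D1: -2012, -3332, -5126, -7466, -10424
D2: -1320, -1794, -2340, -2958
D3: -474, -546, -618
D4: -72, -72
The fourth differences are constant, so the polynomial has degree 4.

4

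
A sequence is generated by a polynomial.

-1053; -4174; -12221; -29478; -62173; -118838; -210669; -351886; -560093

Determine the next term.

-856638

-3121, -8047, -17257, -32695, -56665, -91831, -141217, -208207
-4926, -9210, -15438, -23970, -35166, -49386, -66990
-4284, -6228, -8532, -11196, -14220, -17604
-1944, -2304, -2664, -3024, -3384
-360, -360, -360, -360
Fifth differences constant at -360.
-3384 − 360 = -3744;  -17604 − 3744 = -21348;  -66990 − 21348 = -88338;  -208207 − 88338 = -296545;  -560093 − 296545 = -856638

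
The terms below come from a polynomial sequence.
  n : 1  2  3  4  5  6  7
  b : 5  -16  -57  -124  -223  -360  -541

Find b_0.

12

Δ: -21, -41, -67, -99, -137, -181
Δ²: -20, -26, -32, -38, -44
Δ³: -6, -6, -6, -6
The third differences are constant at -6.
Work back: -20 + 6 = -14;  -21 + 14 = -7;  5 + 7 = 12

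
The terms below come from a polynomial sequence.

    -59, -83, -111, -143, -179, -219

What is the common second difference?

-4

Δ: -24, -28, -32, -36, -40
Δ²: -4, -4, -4, -4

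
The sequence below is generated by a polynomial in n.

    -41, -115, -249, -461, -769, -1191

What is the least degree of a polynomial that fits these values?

3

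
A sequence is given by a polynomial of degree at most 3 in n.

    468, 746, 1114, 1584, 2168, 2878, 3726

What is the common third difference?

First differences: 278, 368, 470, 584, 710, 848
Second differences: 90, 102, 114, 126, 138
Third differences: 12, 12, 12, 12

12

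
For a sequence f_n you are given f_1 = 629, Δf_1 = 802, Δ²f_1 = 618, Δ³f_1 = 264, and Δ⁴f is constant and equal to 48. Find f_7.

Build the table forward from the leading diagonal:
Fourth differences: 48  48  48  48  48  48  48
Third differences: 264  312  360  408  456  504  552
Second differences: 618  882  1194  1554  1962  2418  2922
First differences: 802  1420  2302  3496  5050  7012  9430
f: 629  1431  2851  5153  8649  13699  20711

20711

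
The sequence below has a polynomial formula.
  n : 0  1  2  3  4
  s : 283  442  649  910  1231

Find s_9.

First differences: 159, 207, 261, 321
Second differences: 48, 54, 60
Third differences: 6, 6
The third differences are constant (6).
60 + 6 = 66;  321 + 66 = 387;  1231 + 387 = 1618
66 + 6 = 72;  387 + 72 = 459;  1618 + 459 = 2077
72 + 6 = 78;  459 + 78 = 537;  2077 + 537 = 2614
78 + 6 = 84;  537 + 84 = 621;  2614 + 621 = 3235
84 + 6 = 90;  621 + 90 = 711;  3235 + 711 = 3946

3946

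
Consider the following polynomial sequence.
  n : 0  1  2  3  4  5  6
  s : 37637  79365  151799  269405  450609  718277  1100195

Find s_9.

3293189

Δ: 41728 , 72434 , 117606 , 181204 , 267668 , 381918
Δ²: 30706 , 45172 , 63598 , 86464 , 114250
Δ³: 14466 , 18426 , 22866 , 27786
Δ⁴: 3960 , 4440 , 4920
Δ⁵: 480 , 480
Constant fifth difference = 480, so extend:
4920 + 480 = 5400;  27786 + 5400 = 33186;  114250 + 33186 = 147436;  381918 + 147436 = 529354;  1100195 + 529354 = 1629549
5400 + 480 = 5880;  33186 + 5880 = 39066;  147436 + 39066 = 186502;  529354 + 186502 = 715856;  1629549 + 715856 = 2345405
5880 + 480 = 6360;  39066 + 6360 = 45426;  186502 + 45426 = 231928;  715856 + 231928 = 947784;  2345405 + 947784 = 3293189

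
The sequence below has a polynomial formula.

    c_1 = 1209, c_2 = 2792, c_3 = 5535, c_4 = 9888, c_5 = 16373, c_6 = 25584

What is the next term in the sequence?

38187

1583, 2743, 4353, 6485, 9211
1160, 1610, 2132, 2726
450, 522, 594
72, 72
Constant fourth difference = 72, so extend:
594 + 72 = 666;  2726 + 666 = 3392;  9211 + 3392 = 12603;  25584 + 12603 = 38187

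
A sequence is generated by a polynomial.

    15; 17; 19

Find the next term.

21

2, 2
First differences constant at 2.
19 + 2 = 21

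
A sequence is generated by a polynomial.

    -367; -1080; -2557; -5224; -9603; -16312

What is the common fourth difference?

First differences: -713, -1477, -2667, -4379, -6709
Second differences: -764, -1190, -1712, -2330
Third differences: -426, -522, -618
Fourth differences: -96, -96

-96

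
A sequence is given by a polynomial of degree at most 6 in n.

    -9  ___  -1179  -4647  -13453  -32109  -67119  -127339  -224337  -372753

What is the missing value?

-169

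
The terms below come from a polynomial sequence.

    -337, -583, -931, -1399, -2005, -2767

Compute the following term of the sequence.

First differences: -246 , -348 , -468 , -606 , -762
Second differences: -102 , -120 , -138 , -156
Third differences: -18 , -18 , -18
Third differences constant at -18.
-156 − 18 = -174;  -762 − 174 = -936;  -2767 − 936 = -3703

-3703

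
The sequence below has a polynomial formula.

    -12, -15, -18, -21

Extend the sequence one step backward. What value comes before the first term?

-9

-3  -3  -3
The first differences are constant at -3.
Work back: -12 + 3 = -9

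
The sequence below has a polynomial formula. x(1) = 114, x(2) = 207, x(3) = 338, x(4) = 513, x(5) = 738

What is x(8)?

1773

Δ: 93, 131, 175, 225
Δ²: 38, 44, 50
Δ³: 6, 6
The third differences are constant (6).
50 + 6 = 56;  225 + 56 = 281;  738 + 281 = 1019
56 + 6 = 62;  281 + 62 = 343;  1019 + 343 = 1362
62 + 6 = 68;  343 + 68 = 411;  1362 + 411 = 1773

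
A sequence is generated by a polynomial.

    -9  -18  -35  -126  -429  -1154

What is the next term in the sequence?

Δ: -9 , -17 , -91 , -303 , -725
Δ²: -8 , -74 , -212 , -422
Δ³: -66 , -138 , -210
Δ⁴: -72 , -72
Fourth differences constant at -72.
-210 − 72 = -282;  -422 − 282 = -704;  -725 − 704 = -1429;  -1154 − 1429 = -2583

-2583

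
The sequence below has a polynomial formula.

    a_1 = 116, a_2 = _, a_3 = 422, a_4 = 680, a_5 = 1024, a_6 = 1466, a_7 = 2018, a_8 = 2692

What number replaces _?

238

Using the last 6 terms:
First differences: 258  344  442  552  674
Second differences: 86  98  110  122
Third differences: 12  12  12
Constant third difference = 12.
Extend backward: 86 − 12 = 74;  258 − 74 = 184;  422 − 184 = 238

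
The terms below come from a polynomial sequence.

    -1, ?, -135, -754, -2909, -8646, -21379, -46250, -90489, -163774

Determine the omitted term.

Using the last 8 terms:
Δ: -619  -2155  -5737  -12733  -24871  -44239  -73285
Δ²: -1536  -3582  -6996  -12138  -19368  -29046
Δ³: -2046  -3414  -5142  -7230  -9678
Δ⁴: -1368  -1728  -2088  -2448
Δ⁵: -360  -360  -360
Constant fifth difference = -360.
Extend backward: -1368 + 360 = -1008;  -2046 + 1008 = -1038;  -1536 + 1038 = -498;  -619 + 498 = -121;  -135 + 121 = -14

-14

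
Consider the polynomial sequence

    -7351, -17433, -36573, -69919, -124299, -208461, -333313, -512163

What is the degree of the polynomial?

5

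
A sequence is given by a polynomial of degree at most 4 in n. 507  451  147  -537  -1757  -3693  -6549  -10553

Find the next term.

-56 , -304 , -684 , -1220 , -1936 , -2856 , -4004
-248 , -380 , -536 , -716 , -920 , -1148
-132 , -156 , -180 , -204 , -228
-24 , -24 , -24 , -24
Constant fourth difference = -24, so extend:
-228 − 24 = -252;  -1148 − 252 = -1400;  -4004 − 1400 = -5404;  -10553 − 5404 = -15957

-15957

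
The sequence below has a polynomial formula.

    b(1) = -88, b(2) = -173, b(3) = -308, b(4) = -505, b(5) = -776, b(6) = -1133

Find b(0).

-41

-85, -135, -197, -271, -357
-50, -62, -74, -86
-12, -12, -12
The third differences are constant at -12.
Work back: -50 + 12 = -38;  -85 + 38 = -47;  -88 + 47 = -41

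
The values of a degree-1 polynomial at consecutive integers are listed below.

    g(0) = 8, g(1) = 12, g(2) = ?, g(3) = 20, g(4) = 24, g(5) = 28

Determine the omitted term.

16

Using the last 3 terms:
D1: 4  4
Constant first difference = 4.
Extend backward: 20 − 4 = 16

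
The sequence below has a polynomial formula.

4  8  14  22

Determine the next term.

32

First differences: 4  6  8
Second differences: 2  2
Constant second difference = 2, so extend:
8 + 2 = 10;  22 + 10 = 32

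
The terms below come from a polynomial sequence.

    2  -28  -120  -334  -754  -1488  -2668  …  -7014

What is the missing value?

-4450

Using the first 7 terms:
Δ: -30, -92, -214, -420, -734, -1180
Δ²: -62, -122, -206, -314, -446
Δ³: -60, -84, -108, -132
Δ⁴: -24, -24, -24
Constant fourth difference = -24.
Extend forward: -132 − 24 = -156;  -446 − 156 = -602;  -1180 − 602 = -1782;  -2668 − 1782 = -4450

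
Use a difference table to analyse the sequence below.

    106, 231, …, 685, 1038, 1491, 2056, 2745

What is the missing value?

Using the last 5 terms:
Δ: 353  453  565  689
Δ²: 100  112  124
Δ³: 12  12
Constant third difference = 12.
Extend backward: 100 − 12 = 88;  353 − 88 = 265;  685 − 265 = 420

420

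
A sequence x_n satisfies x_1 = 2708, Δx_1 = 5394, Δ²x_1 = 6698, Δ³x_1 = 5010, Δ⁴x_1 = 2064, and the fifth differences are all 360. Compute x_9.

Build the table forward from the leading diagonal:
Δ⁵: 360  360  360  360  360  360  360  360  360
Δ⁴: 2064  2424  2784  3144  3504  3864  4224  4584  4944
Δ³: 5010  7074  9498  12282  15426  18930  22794  27018  31602
Δ²: 6698  11708  18782  28280  40562  55988  74918  97712  124730
Δ: 5394  12092  23800  42582  70862  111424  167412  242330  340042
x: 2708  8102  20194  43994  86576  157438  268862  436274  678604

678604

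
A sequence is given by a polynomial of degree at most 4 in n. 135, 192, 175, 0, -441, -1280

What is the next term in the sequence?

D1: 57, -17, -175, -441, -839
D2: -74, -158, -266, -398
D3: -84, -108, -132
D4: -24, -24
The fourth differences are constant (-24).
-132 − 24 = -156;  -398 − 156 = -554;  -839 − 554 = -1393;  -1280 − 1393 = -2673

-2673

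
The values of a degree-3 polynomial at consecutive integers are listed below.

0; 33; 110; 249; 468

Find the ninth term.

33  77  139  219
44  62  80
18  18
The third differences are constant (18).
80 + 18 = 98;  219 + 98 = 317;  468 + 317 = 785
98 + 18 = 116;  317 + 116 = 433;  785 + 433 = 1218
116 + 18 = 134;  433 + 134 = 567;  1218 + 567 = 1785
134 + 18 = 152;  567 + 152 = 719;  1785 + 719 = 2504

2504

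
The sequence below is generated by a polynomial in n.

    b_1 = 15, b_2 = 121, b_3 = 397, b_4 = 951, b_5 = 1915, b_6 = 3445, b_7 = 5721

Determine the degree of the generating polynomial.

D1: 106, 276, 554, 964, 1530, 2276
D2: 170, 278, 410, 566, 746
D3: 108, 132, 156, 180
D4: 24, 24, 24
The fourth differences are constant, so the polynomial has degree 4.

4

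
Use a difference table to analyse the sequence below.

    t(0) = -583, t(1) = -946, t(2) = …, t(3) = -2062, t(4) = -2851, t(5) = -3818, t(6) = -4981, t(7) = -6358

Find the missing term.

Using the last 5 terms:
First differences: -789, -967, -1163, -1377
Second differences: -178, -196, -214
Third differences: -18, -18
Constant third difference = -18.
Extend backward: -178 + 18 = -160;  -789 + 160 = -629;  -2062 + 629 = -1433

-1433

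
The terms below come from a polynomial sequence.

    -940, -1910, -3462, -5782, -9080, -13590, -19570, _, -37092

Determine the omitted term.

-27302

Using the first 7 terms:
-970  -1552  -2320  -3298  -4510  -5980
-582  -768  -978  -1212  -1470
-186  -210  -234  -258
-24  -24  -24
Constant fourth difference = -24.
Extend forward: -258 − 24 = -282;  -1470 − 282 = -1752;  -5980 − 1752 = -7732;  -19570 − 7732 = -27302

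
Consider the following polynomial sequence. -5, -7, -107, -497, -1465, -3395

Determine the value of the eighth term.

Δ: -2  -100  -390  -968  -1930
Δ²: -98  -290  -578  -962
Δ³: -192  -288  -384
Δ⁴: -96  -96
The fourth differences are constant (-96).
-384 − 96 = -480;  -962 − 480 = -1442;  -1930 − 1442 = -3372;  -3395 − 3372 = -6767
-480 − 96 = -576;  -1442 − 576 = -2018;  -3372 − 2018 = -5390;  -6767 − 5390 = -12157

-12157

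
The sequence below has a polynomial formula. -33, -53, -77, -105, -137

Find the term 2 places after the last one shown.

-213

Δ: -20, -24, -28, -32
Δ²: -4, -4, -4
The second differences are constant (-4).
-32 − 4 = -36;  -137 − 36 = -173
-36 − 4 = -40;  -173 − 40 = -213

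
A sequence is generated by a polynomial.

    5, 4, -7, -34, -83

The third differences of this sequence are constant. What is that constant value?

-6

First differences: -1, -11, -27, -49
Second differences: -10, -16, -22
Third differences: -6, -6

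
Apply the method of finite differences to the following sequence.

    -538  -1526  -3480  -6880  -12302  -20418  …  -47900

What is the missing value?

Using the first 6 terms:
Δ: -988, -1954, -3400, -5422, -8116
Δ²: -966, -1446, -2022, -2694
Δ³: -480, -576, -672
Δ⁴: -96, -96
Constant fourth difference = -96.
Extend forward: -672 − 96 = -768;  -2694 − 768 = -3462;  -8116 − 3462 = -11578;  -20418 − 11578 = -31996

-31996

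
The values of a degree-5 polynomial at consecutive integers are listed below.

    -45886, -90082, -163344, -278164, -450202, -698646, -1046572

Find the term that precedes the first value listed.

D1: -44196  -73262  -114820  -172038  -248444  -347926
D2: -29066  -41558  -57218  -76406  -99482
D3: -12492  -15660  -19188  -23076
D4: -3168  -3528  -3888
D5: -360  -360
The fifth differences are constant at -360.
Work back: -3168 + 360 = -2808;  -12492 + 2808 = -9684;  -29066 + 9684 = -19382;  -44196 + 19382 = -24814;  -45886 + 24814 = -21072

-21072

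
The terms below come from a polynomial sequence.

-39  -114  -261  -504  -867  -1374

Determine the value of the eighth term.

First differences: -75, -147, -243, -363, -507
Second differences: -72, -96, -120, -144
Third differences: -24, -24, -24
The third differences are constant (-24).
-144 − 24 = -168;  -507 − 168 = -675;  -1374 − 675 = -2049
-168 − 24 = -192;  -675 − 192 = -867;  -2049 − 867 = -2916

-2916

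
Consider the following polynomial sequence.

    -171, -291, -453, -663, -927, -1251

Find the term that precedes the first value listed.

First differences: -120, -162, -210, -264, -324
Second differences: -42, -48, -54, -60
Third differences: -6, -6, -6
The third differences are constant at -6.
Work back: -42 + 6 = -36;  -120 + 36 = -84;  -171 + 84 = -87

-87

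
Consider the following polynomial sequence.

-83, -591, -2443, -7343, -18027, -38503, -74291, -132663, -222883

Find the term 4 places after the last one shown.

-1170683

First differences: -508, -1852, -4900, -10684, -20476, -35788, -58372, -90220
Second differences: -1344, -3048, -5784, -9792, -15312, -22584, -31848
Third differences: -1704, -2736, -4008, -5520, -7272, -9264
Fourth differences: -1032, -1272, -1512, -1752, -1992
Fifth differences: -240, -240, -240, -240
Fifth differences constant at -240.
-1992 − 240 = -2232;  -9264 − 2232 = -11496;  -31848 − 11496 = -43344;  -90220 − 43344 = -133564;  -222883 − 133564 = -356447
-2232 − 240 = -2472;  -11496 − 2472 = -13968;  -43344 − 13968 = -57312;  -133564 − 57312 = -190876;  -356447 − 190876 = -547323
-2472 − 240 = -2712;  -13968 − 2712 = -16680;  -57312 − 16680 = -73992;  -190876 − 73992 = -264868;  -547323 − 264868 = -812191
-2712 − 240 = -2952;  -16680 − 2952 = -19632;  -73992 − 19632 = -93624;  -264868 − 93624 = -358492;  -812191 − 358492 = -1170683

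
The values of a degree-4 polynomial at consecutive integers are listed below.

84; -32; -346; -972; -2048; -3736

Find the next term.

First differences: -116  -314  -626  -1076  -1688
Second differences: -198  -312  -450  -612
Third differences: -114  -138  -162
Fourth differences: -24  -24
Fourth differences constant at -24.
-162 − 24 = -186;  -612 − 186 = -798;  -1688 − 798 = -2486;  -3736 − 2486 = -6222

-6222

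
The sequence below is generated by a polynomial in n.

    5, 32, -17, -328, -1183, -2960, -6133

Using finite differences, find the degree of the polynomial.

D1: 27, -49, -311, -855, -1777, -3173
D2: -76, -262, -544, -922, -1396
D3: -186, -282, -378, -474
D4: -96, -96, -96
The fourth differences are constant, so the polynomial has degree 4.

4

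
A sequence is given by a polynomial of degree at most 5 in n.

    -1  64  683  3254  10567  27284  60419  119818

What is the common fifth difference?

Δ: 65, 619, 2571, 7313, 16717, 33135, 59399
Δ²: 554, 1952, 4742, 9404, 16418, 26264
Δ³: 1398, 2790, 4662, 7014, 9846
Δ⁴: 1392, 1872, 2352, 2832
Δ⁵: 480, 480, 480

480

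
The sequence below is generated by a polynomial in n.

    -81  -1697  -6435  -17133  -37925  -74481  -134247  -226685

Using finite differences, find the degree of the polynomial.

Δ: -1616, -4738, -10698, -20792, -36556, -59766, -92438
Δ²: -3122, -5960, -10094, -15764, -23210, -32672
Δ³: -2838, -4134, -5670, -7446, -9462
Δ⁴: -1296, -1536, -1776, -2016
Δ⁵: -240, -240, -240
The fifth differences are constant, so the polynomial has degree 5.

5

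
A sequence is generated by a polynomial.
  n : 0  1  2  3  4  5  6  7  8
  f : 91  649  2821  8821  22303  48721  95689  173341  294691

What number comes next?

475993

Δ: 558, 2172, 6000, 13482, 26418, 46968, 77652, 121350
Δ²: 1614, 3828, 7482, 12936, 20550, 30684, 43698
Δ³: 2214, 3654, 5454, 7614, 10134, 13014
Δ⁴: 1440, 1800, 2160, 2520, 2880
Δ⁵: 360, 360, 360, 360
Constant fifth difference = 360, so extend:
2880 + 360 = 3240;  13014 + 3240 = 16254;  43698 + 16254 = 59952;  121350 + 59952 = 181302;  294691 + 181302 = 475993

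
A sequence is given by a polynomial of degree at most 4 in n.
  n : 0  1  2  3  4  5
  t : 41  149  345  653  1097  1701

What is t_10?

D1: 108, 196, 308, 444, 604
D2: 88, 112, 136, 160
D3: 24, 24, 24
Constant third difference = 24, so extend:
160 + 24 = 184;  604 + 184 = 788;  1701 + 788 = 2489
184 + 24 = 208;  788 + 208 = 996;  2489 + 996 = 3485
208 + 24 = 232;  996 + 232 = 1228;  3485 + 1228 = 4713
232 + 24 = 256;  1228 + 256 = 1484;  4713 + 1484 = 6197
256 + 24 = 280;  1484 + 280 = 1764;  6197 + 1764 = 7961

7961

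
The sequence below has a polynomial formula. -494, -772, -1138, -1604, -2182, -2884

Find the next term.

-3722

-278  -366  -466  -578  -702
-88  -100  -112  -124
-12  -12  -12
The third differences are constant (-12).
-124 − 12 = -136;  -702 − 136 = -838;  -2884 − 838 = -3722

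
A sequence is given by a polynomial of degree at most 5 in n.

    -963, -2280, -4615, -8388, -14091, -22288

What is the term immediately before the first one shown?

-316

First differences: -1317  -2335  -3773  -5703  -8197
Second differences: -1018  -1438  -1930  -2494
Third differences: -420  -492  -564
Fourth differences: -72  -72
The fourth differences are constant at -72.
Work back: -420 + 72 = -348;  -1018 + 348 = -670;  -1317 + 670 = -647;  -963 + 647 = -316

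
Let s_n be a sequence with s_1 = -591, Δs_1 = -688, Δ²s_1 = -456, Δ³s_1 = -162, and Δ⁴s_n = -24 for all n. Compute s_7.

-15159

Build the table forward from the leading diagonal:
Δ⁴: -24, -24, -24, -24, -24, -24, -24
Δ³: -162, -186, -210, -234, -258, -282, -306
Δ²: -456, -618, -804, -1014, -1248, -1506, -1788
Δ: -688, -1144, -1762, -2566, -3580, -4828, -6334
s: -591, -1279, -2423, -4185, -6751, -10331, -15159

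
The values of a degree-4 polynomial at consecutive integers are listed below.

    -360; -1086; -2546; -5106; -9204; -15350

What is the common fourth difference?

-72

D1: -726, -1460, -2560, -4098, -6146
D2: -734, -1100, -1538, -2048
D3: -366, -438, -510
D4: -72, -72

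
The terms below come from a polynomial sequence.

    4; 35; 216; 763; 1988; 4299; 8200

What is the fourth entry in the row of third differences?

504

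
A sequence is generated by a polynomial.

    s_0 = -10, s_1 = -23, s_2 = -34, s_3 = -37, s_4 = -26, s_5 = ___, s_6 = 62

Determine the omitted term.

5

Using the first 5 terms:
Δ: -13  -11  -3  11
Δ²: 2  8  14
Δ³: 6  6
Constant third difference = 6.
Extend forward: 14 + 6 = 20;  11 + 20 = 31;  -26 + 31 = 5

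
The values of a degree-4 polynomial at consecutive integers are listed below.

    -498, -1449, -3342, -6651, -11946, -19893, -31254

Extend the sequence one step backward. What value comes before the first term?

Δ: -951, -1893, -3309, -5295, -7947, -11361
Δ²: -942, -1416, -1986, -2652, -3414
Δ³: -474, -570, -666, -762
Δ⁴: -96, -96, -96
The fourth differences are constant at -96.
Work back: -474 + 96 = -378;  -942 + 378 = -564;  -951 + 564 = -387;  -498 + 387 = -111

-111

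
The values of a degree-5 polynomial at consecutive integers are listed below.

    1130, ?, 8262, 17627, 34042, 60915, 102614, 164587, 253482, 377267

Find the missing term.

3379

Using the last 8 terms:
9365  16415  26873  41699  61973  88895  123785
7050  10458  14826  20274  26922  34890
3408  4368  5448  6648  7968
960  1080  1200  1320
120  120  120
Constant fifth difference = 120.
Extend backward: 960 − 120 = 840;  3408 − 840 = 2568;  7050 − 2568 = 4482;  9365 − 4482 = 4883;  8262 − 4883 = 3379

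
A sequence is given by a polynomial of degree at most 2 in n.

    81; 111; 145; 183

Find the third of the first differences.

38

D1: 30, 34, 38
D2: 4, 4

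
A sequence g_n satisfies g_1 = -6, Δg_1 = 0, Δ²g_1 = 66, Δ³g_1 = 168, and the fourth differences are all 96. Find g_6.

2814

Build the table forward from the leading diagonal:
D4: 96  96  96  96  96  96
D3: 168  264  360  456  552  648
D2: 66  234  498  858  1314  1866
D1: 0  66  300  798  1656  2970
g: -6  -6  60  360  1158  2814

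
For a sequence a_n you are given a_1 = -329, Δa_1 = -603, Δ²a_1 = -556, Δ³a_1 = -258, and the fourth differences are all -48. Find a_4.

-4064

Build the table forward from the leading diagonal:
D4: -48  -48  -48  -48
D3: -258  -306  -354  -402
D2: -556  -814  -1120  -1474
D1: -603  -1159  -1973  -3093
a: -329  -932  -2091  -4064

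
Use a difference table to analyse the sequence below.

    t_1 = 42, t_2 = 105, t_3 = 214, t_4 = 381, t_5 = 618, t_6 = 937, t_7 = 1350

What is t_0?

D1: 63, 109, 167, 237, 319, 413
D2: 46, 58, 70, 82, 94
D3: 12, 12, 12, 12
The third differences are constant at 12.
Work back: 46 − 12 = 34;  63 − 34 = 29;  42 − 29 = 13

13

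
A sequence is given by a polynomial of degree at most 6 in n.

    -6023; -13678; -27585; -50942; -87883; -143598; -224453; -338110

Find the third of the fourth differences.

Δ: -7655, -13907, -23357, -36941, -55715, -80855, -113657
Δ²: -6252, -9450, -13584, -18774, -25140, -32802
Δ³: -3198, -4134, -5190, -6366, -7662
Δ⁴: -936, -1056, -1176, -1296
Δ⁵: -120, -120, -120

-1176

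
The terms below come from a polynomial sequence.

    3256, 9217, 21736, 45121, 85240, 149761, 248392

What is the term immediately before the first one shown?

865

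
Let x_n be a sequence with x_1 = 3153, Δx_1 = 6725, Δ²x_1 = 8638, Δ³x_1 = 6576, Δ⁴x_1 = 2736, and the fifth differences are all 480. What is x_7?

348513

Build the table forward from the leading diagonal:
Fifth differences: 480  480  480  480  480  480  480
Fourth differences: 2736  3216  3696  4176  4656  5136  5616
Third differences: 6576  9312  12528  16224  20400  25056  30192
Second differences: 8638  15214  24526  37054  53278  73678  98734
First differences: 6725  15363  30577  55103  92157  145435  219113
x: 3153  9878  25241  55818  110921  203078  348513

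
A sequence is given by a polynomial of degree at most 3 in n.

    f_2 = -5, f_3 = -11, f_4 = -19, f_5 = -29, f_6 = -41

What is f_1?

-1

Δ: -6, -8, -10, -12
Δ²: -2, -2, -2
The second differences are constant at -2.
Work back: -6 + 2 = -4;  -5 + 4 = -1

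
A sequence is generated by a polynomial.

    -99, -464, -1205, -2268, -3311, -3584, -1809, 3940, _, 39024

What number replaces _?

16357

Using the first 8 terms:
D1: -365  -741  -1063  -1043  -273  1775  5749
D2: -376  -322  20  770  2048  3974
D3: 54  342  750  1278  1926
D4: 288  408  528  648
D5: 120  120  120
Constant fifth difference = 120.
Extend forward: 648 + 120 = 768;  1926 + 768 = 2694;  3974 + 2694 = 6668;  5749 + 6668 = 12417;  3940 + 12417 = 16357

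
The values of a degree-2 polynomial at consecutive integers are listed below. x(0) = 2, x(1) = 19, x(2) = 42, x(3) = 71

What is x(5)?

147

17, 23, 29
6, 6
Second differences constant at 6.
29 + 6 = 35;  71 + 35 = 106
35 + 6 = 41;  106 + 41 = 147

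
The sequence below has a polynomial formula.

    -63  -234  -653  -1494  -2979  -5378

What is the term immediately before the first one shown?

-14

Δ: -171  -419  -841  -1485  -2399
Δ²: -248  -422  -644  -914
Δ³: -174  -222  -270
Δ⁴: -48  -48
The fourth differences are constant at -48.
Work back: -174 + 48 = -126;  -248 + 126 = -122;  -171 + 122 = -49;  -63 + 49 = -14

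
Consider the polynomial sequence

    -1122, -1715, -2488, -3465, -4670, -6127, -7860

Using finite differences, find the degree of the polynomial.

First differences: -593, -773, -977, -1205, -1457, -1733
Second differences: -180, -204, -228, -252, -276
Third differences: -24, -24, -24, -24
The third differences are constant, so the polynomial has degree 3.

3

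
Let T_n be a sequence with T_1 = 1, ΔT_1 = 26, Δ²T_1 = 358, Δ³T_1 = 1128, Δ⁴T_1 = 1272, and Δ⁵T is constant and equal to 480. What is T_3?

411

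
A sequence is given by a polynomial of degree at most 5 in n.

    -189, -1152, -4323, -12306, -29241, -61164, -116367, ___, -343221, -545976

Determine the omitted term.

-205758

Using the first 7 terms:
Δ: -963, -3171, -7983, -16935, -31923, -55203
Δ²: -2208, -4812, -8952, -14988, -23280
Δ³: -2604, -4140, -6036, -8292
Δ⁴: -1536, -1896, -2256
Δ⁵: -360, -360
Constant fifth difference = -360.
Extend forward: -2256 − 360 = -2616;  -8292 − 2616 = -10908;  -23280 − 10908 = -34188;  -55203 − 34188 = -89391;  -116367 − 89391 = -205758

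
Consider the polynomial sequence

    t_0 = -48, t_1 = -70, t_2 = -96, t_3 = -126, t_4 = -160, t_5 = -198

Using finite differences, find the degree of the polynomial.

2

D1: -22, -26, -30, -34, -38
D2: -4, -4, -4, -4
The second differences are constant, so the polynomial has degree 2.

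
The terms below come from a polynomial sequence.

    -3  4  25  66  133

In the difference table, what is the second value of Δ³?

6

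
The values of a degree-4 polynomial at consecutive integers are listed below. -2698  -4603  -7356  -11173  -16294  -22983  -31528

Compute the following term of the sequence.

-1905 , -2753 , -3817 , -5121 , -6689 , -8545
-848 , -1064 , -1304 , -1568 , -1856
-216 , -240 , -264 , -288
-24 , -24 , -24
Constant fourth difference = -24, so extend:
-288 − 24 = -312;  -1856 − 312 = -2168;  -8545 − 2168 = -10713;  -31528 − 10713 = -42241

-42241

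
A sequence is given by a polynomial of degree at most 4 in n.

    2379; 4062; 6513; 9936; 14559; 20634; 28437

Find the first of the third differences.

204

Δ: 1683, 2451, 3423, 4623, 6075, 7803
Δ²: 768, 972, 1200, 1452, 1728
Δ³: 204, 228, 252, 276
Δ⁴: 24, 24, 24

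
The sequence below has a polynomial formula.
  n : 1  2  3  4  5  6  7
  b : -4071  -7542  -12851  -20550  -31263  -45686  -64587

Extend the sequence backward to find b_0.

-1958

-3471, -5309, -7699, -10713, -14423, -18901
-1838, -2390, -3014, -3710, -4478
-552, -624, -696, -768
-72, -72, -72
The fourth differences are constant at -72.
Work back: -552 + 72 = -480;  -1838 + 480 = -1358;  -3471 + 1358 = -2113;  -4071 + 2113 = -1958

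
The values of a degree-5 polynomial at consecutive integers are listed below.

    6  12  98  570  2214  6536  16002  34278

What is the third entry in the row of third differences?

D1: 6, 86, 472, 1644, 4322, 9466, 18276
D2: 80, 386, 1172, 2678, 5144, 8810
D3: 306, 786, 1506, 2466, 3666
D4: 480, 720, 960, 1200
D5: 240, 240, 240

1506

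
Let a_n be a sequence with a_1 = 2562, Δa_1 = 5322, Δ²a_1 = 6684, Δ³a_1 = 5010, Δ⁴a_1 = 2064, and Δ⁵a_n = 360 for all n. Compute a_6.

Build the table forward from the leading diagonal:
Fifth differences: 360, 360, 360, 360, 360, 360
Fourth differences: 2064, 2424, 2784, 3144, 3504, 3864
Third differences: 5010, 7074, 9498, 12282, 15426, 18930
Second differences: 6684, 11694, 18768, 28266, 40548, 55974
First differences: 5322, 12006, 23700, 42468, 70734, 111282
a: 2562, 7884, 19890, 43590, 86058, 156792

156792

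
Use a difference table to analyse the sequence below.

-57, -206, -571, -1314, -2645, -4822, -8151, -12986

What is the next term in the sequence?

D1: -149 , -365 , -743 , -1331 , -2177 , -3329 , -4835
D2: -216 , -378 , -588 , -846 , -1152 , -1506
D3: -162 , -210 , -258 , -306 , -354
D4: -48 , -48 , -48 , -48
Fourth differences constant at -48.
-354 − 48 = -402;  -1506 − 402 = -1908;  -4835 − 1908 = -6743;  -12986 − 6743 = -19729

-19729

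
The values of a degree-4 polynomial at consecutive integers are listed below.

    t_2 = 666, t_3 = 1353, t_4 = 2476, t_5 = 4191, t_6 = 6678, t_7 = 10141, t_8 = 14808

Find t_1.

Δ: 687, 1123, 1715, 2487, 3463, 4667
Δ²: 436, 592, 772, 976, 1204
Δ³: 156, 180, 204, 228
Δ⁴: 24, 24, 24
The fourth differences are constant at 24.
Work back: 156 − 24 = 132;  436 − 132 = 304;  687 − 304 = 383;  666 − 383 = 283

283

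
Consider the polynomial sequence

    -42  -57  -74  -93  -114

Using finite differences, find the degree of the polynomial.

-15, -17, -19, -21
-2, -2, -2
The second differences are constant, so the polynomial has degree 2.

2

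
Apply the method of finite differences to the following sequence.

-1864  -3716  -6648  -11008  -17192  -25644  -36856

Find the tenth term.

-92692

Δ: -1852  -2932  -4360  -6184  -8452  -11212
Δ²: -1080  -1428  -1824  -2268  -2760
Δ³: -348  -396  -444  -492
Δ⁴: -48  -48  -48
The fourth differences are constant (-48).
-492 − 48 = -540;  -2760 − 540 = -3300;  -11212 − 3300 = -14512;  -36856 − 14512 = -51368
-540 − 48 = -588;  -3300 − 588 = -3888;  -14512 − 3888 = -18400;  -51368 − 18400 = -69768
-588 − 48 = -636;  -3888 − 636 = -4524;  -18400 − 4524 = -22924;  -69768 − 22924 = -92692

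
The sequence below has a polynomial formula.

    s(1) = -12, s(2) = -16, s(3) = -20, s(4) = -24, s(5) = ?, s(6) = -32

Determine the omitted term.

-28

Using the first 4 terms:
-4  -4  -4
Constant first difference = -4.
Extend forward: -24 − 4 = -28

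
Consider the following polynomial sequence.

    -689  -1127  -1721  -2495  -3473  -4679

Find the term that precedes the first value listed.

-383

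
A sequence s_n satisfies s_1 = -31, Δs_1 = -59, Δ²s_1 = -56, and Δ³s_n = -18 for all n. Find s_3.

Build the table forward from the leading diagonal:
D3: -18, -18, -18
D2: -56, -74, -92
D1: -59, -115, -189
s: -31, -90, -205

-205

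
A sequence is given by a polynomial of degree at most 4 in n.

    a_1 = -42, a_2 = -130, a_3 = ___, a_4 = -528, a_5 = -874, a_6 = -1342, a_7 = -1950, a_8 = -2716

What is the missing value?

-286

Using the last 5 terms:
D1: -346  -468  -608  -766
D2: -122  -140  -158
D3: -18  -18
Constant third difference = -18.
Extend backward: -122 + 18 = -104;  -346 + 104 = -242;  -528 + 242 = -286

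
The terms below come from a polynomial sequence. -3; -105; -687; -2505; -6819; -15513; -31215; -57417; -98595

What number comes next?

-160329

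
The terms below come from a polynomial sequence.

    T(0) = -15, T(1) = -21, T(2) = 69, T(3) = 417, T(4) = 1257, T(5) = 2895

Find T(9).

26067

-6, 90, 348, 840, 1638
96, 258, 492, 798
162, 234, 306
72, 72
Fourth differences constant at 72.
306 + 72 = 378;  798 + 378 = 1176;  1638 + 1176 = 2814;  2895 + 2814 = 5709
378 + 72 = 450;  1176 + 450 = 1626;  2814 + 1626 = 4440;  5709 + 4440 = 10149
450 + 72 = 522;  1626 + 522 = 2148;  4440 + 2148 = 6588;  10149 + 6588 = 16737
522 + 72 = 594;  2148 + 594 = 2742;  6588 + 2742 = 9330;  16737 + 9330 = 26067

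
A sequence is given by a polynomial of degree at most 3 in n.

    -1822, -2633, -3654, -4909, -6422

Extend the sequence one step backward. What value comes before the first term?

-1197

-811  -1021  -1255  -1513
-210  -234  -258
-24  -24
The third differences are constant at -24.
Work back: -210 + 24 = -186;  -811 + 186 = -625;  -1822 + 625 = -1197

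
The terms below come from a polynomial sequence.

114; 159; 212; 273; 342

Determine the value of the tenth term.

First differences: 45, 53, 61, 69
Second differences: 8, 8, 8
Constant second difference = 8, so extend:
69 + 8 = 77;  342 + 77 = 419
77 + 8 = 85;  419 + 85 = 504
85 + 8 = 93;  504 + 93 = 597
93 + 8 = 101;  597 + 101 = 698
101 + 8 = 109;  698 + 109 = 807

807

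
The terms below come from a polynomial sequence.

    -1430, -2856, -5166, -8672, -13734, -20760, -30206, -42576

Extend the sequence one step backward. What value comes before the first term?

-1426, -2310, -3506, -5062, -7026, -9446, -12370
-884, -1196, -1556, -1964, -2420, -2924
-312, -360, -408, -456, -504
-48, -48, -48, -48
The fourth differences are constant at -48.
Work back: -312 + 48 = -264;  -884 + 264 = -620;  -1426 + 620 = -806;  -1430 + 806 = -624

-624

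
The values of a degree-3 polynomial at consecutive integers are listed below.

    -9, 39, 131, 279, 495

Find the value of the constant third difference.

Δ: 48, 92, 148, 216
Δ²: 44, 56, 68
Δ³: 12, 12

12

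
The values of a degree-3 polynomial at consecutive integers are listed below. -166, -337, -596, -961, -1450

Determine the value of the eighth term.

First differences: -171, -259, -365, -489
Second differences: -88, -106, -124
Third differences: -18, -18
The third differences are constant (-18).
-124 − 18 = -142;  -489 − 142 = -631;  -1450 − 631 = -2081
-142 − 18 = -160;  -631 − 160 = -791;  -2081 − 791 = -2872
-160 − 18 = -178;  -791 − 178 = -969;  -2872 − 969 = -3841

-3841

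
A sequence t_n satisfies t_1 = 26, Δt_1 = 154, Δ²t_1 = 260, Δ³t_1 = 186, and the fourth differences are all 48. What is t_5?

2994

Build the table forward from the leading diagonal:
Δ⁴: 48  48  48  48  48
Δ³: 186  234  282  330  378
Δ²: 260  446  680  962  1292
Δ: 154  414  860  1540  2502
t: 26  180  594  1454  2994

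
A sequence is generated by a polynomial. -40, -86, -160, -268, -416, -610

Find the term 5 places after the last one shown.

-2480

D1: -46, -74, -108, -148, -194
D2: -28, -34, -40, -46
D3: -6, -6, -6
Third differences constant at -6.
-46 − 6 = -52;  -194 − 52 = -246;  -610 − 246 = -856
-52 − 6 = -58;  -246 − 58 = -304;  -856 − 304 = -1160
-58 − 6 = -64;  -304 − 64 = -368;  -1160 − 368 = -1528
-64 − 6 = -70;  -368 − 70 = -438;  -1528 − 438 = -1966
-70 − 6 = -76;  -438 − 76 = -514;  -1966 − 514 = -2480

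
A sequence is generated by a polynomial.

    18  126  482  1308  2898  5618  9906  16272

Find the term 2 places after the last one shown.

37638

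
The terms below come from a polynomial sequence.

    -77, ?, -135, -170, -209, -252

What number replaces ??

Using the last 4 terms:
D1: -35, -39, -43
D2: -4, -4
Constant second difference = -4.
Extend backward: -35 + 4 = -31;  -135 + 31 = -104

-104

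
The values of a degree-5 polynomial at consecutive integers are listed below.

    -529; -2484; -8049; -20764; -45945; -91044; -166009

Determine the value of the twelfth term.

-1557084

-1955  -5565  -12715  -25181  -45099  -74965
-3610  -7150  -12466  -19918  -29866
-3540  -5316  -7452  -9948
-1776  -2136  -2496
-360  -360
The fifth differences are constant (-360).
-2496 − 360 = -2856;  -9948 − 2856 = -12804;  -29866 − 12804 = -42670;  -74965 − 42670 = -117635;  -166009 − 117635 = -283644
-2856 − 360 = -3216;  -12804 − 3216 = -16020;  -42670 − 16020 = -58690;  -117635 − 58690 = -176325;  -283644 − 176325 = -459969
-3216 − 360 = -3576;  -16020 − 3576 = -19596;  -58690 − 19596 = -78286;  -176325 − 78286 = -254611;  -459969 − 254611 = -714580
-3576 − 360 = -3936;  -19596 − 3936 = -23532;  -78286 − 23532 = -101818;  -254611 − 101818 = -356429;  -714580 − 356429 = -1071009
-3936 − 360 = -4296;  -23532 − 4296 = -27828;  -101818 − 27828 = -129646;  -356429 − 129646 = -486075;  -1071009 − 486075 = -1557084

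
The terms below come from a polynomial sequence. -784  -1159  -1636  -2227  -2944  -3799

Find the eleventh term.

-10564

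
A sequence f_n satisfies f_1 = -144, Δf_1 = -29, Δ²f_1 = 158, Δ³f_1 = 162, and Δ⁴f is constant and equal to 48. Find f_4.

Build the table forward from the leading diagonal:
D4: 48, 48, 48, 48
D3: 162, 210, 258, 306
D2: 158, 320, 530, 788
D1: -29, 129, 449, 979
f: -144, -173, -44, 405

405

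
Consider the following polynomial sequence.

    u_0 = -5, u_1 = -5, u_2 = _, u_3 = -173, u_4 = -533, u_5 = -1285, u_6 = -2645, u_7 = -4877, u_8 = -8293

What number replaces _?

-37

Using the last 6 terms:
First differences: -360  -752  -1360  -2232  -3416
Second differences: -392  -608  -872  -1184
Third differences: -216  -264  -312
Fourth differences: -48  -48
Constant fourth difference = -48.
Extend backward: -216 + 48 = -168;  -392 + 168 = -224;  -360 + 224 = -136;  -173 + 136 = -37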